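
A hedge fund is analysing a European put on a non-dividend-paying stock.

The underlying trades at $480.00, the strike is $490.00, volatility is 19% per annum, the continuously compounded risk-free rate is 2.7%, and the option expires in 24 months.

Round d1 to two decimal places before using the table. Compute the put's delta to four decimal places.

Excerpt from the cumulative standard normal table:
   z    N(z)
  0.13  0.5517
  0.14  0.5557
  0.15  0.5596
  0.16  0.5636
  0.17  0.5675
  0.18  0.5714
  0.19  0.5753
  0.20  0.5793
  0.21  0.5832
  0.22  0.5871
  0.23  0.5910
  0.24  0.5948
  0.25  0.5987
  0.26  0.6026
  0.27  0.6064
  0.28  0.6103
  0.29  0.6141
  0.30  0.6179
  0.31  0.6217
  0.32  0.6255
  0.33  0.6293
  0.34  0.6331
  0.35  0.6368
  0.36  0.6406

-0.3974

σ√T = 0.19·√2 = 0.2687
d₁ = [ln(480/490) + (0.027 + 0.19²/2)·2] / 0.2687 = [-0.0206 + 0.0901] / 0.2687 = 0.2586 ⇒ 0.26
N(d₁) = N(0.26) = 0.6026
Δ_put = N(d₁) − 1 = 0.6026 − 1 = -0.3974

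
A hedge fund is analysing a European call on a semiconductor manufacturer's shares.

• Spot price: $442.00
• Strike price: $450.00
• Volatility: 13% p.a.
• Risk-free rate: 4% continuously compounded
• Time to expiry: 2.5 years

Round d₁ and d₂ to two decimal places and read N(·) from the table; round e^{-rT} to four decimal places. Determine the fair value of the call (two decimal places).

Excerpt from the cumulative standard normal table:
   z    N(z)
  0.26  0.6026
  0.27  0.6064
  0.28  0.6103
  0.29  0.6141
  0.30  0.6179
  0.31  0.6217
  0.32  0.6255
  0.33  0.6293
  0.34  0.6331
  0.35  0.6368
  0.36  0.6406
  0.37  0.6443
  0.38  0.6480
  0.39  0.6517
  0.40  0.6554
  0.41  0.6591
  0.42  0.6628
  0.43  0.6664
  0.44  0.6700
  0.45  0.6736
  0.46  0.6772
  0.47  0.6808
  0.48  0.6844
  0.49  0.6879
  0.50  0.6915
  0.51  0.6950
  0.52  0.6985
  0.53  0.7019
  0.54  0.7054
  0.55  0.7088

$54.06

σ√T = 0.13·√2.5 = 0.2055
ln(S/K) + (r + σ²/2)T = ln(442/450) + (0.04 + 0.13²/2)·2.5 = -0.0179 + 0.1211 = 0.1032
d₁ = 0.1032 / 0.2055 = 0.5020 which rounds to 0.50
d₂ = d₁ − σ√T = 0.5020 − 0.2055 = 0.2965 which rounds to 0.30
e^(−rT) = e^(−0.04·2.5) = 0.9048
N(d₁) = N(0.50) = 0.6915;  N(d₂) = N(0.30) = 0.6179
C = 442·0.6915 − 450·0.9048·0.6179 = 305.6430 − 251.5842 = 54.0588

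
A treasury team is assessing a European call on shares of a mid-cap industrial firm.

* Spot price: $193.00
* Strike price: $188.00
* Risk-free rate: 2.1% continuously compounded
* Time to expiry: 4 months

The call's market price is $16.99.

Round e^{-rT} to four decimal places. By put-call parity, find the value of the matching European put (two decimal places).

e^(−rT) = e^(−0.021·0.3333) = 0.9930
Put-call parity: C − P = S − K·e^(−rT) = 193 − 188·0.9930 = 193 − 186.6840 = 6.3160
P = C − (C − P) = 16.99 − (6.3160) = 10.6740

$10.67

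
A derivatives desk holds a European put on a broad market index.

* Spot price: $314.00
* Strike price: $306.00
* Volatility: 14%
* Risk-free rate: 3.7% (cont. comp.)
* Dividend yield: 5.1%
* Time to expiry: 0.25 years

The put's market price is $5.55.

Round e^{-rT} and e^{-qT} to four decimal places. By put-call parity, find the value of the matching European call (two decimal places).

e^(−qT) = e^(−0.051·0.25) = 0.9873;  e^(−rT) = e^(−0.037·0.25) = 0.9908
Put-call parity: C − P = S·e^(−qT) − K·e^(−rT) = 314·0.9873 − 306·0.9908 = 310.0122 − 303.1848 = 6.8274
C = P + (C − P) = 5.55 + (6.8274) = 12.3774

$12.38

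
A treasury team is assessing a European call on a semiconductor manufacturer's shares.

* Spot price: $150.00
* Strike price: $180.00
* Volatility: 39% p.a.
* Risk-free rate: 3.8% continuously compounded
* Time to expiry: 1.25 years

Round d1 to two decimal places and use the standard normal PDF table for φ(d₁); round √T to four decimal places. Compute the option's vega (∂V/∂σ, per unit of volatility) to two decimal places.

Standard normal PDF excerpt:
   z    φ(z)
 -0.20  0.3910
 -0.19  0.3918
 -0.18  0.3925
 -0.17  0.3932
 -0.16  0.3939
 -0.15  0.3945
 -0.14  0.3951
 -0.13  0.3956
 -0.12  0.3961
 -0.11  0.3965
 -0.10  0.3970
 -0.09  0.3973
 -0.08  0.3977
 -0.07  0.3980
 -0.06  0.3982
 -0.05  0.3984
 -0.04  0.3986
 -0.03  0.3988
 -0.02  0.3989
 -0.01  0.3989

66.63

T = 1.25;  σ√T = 0.4360
d₁ = [ln(150/180) + (0.038 + 0.39²/2)·1.25] / 0.4360 = [-0.1823 + 0.1426] / 0.4360 = -0.0912 ⇒ -0.09
√T = √1.25 = 1.1180
φ(d₁) = φ(-0.09) = 0.3973
vega = S·φ(d₁)·√T = 150·0.3973·1.1180 = 66.6272
(The put has the same vega.)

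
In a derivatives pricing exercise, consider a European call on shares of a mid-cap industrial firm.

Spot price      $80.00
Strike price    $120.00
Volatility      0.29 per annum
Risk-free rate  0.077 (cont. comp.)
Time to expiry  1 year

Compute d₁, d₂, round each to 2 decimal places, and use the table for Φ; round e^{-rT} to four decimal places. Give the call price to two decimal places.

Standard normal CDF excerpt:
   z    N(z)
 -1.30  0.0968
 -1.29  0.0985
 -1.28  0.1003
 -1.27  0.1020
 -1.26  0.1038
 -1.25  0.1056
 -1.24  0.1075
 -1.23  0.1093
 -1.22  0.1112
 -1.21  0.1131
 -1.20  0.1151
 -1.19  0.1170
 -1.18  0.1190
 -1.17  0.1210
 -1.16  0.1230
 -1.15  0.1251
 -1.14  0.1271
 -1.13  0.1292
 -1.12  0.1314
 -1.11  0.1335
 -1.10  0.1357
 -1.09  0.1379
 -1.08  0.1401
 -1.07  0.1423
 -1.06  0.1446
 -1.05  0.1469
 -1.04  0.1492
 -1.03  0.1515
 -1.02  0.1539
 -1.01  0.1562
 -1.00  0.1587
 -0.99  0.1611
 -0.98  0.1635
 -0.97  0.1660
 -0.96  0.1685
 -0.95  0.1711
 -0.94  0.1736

σ√T = 0.29·√1 = 0.2900
ln(S/K) + (r + σ²/2)T = ln(80/120) + (0.077 + 0.29²/2)·1 = -0.4055 + 0.1190 = -0.2864
d₁ = -0.2864 / 0.2900 = -0.9876 → -0.99
d₂ = d₁ − σ√T = -0.9876 − 0.2900 = -1.2776 → -1.28
e^(−rT) = e^(−0.077·1) = 0.9259
N(d₁) = N(-0.99) = 0.1611;  N(d₂) = N(-1.28) = 0.1003
C = 80·0.1611 − 120·0.9259·0.1003 = 12.8880 − 11.1441 = 1.7439

$1.74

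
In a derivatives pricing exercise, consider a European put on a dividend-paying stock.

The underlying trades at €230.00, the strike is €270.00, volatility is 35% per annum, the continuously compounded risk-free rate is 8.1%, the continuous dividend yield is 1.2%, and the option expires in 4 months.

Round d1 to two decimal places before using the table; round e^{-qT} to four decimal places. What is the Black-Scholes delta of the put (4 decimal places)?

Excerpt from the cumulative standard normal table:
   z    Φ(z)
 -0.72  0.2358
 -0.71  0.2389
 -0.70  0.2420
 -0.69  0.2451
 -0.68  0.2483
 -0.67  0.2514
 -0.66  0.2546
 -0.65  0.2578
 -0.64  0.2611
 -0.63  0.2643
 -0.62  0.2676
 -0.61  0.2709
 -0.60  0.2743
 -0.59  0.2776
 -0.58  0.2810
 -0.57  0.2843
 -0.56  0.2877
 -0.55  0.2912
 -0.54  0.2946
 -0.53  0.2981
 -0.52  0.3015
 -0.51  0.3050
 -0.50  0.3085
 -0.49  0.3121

σ√T = 0.35 × 0.5774 = 0.2021
d₁ = [ln(230/270) + (0.081 − 0.012 + 0.35²/2)·0.3333] / 0.2021 = [-0.1603 + 0.0434] / 0.2021 = -0.5786 ⇒ -0.58
N(d₁) = N(-0.58) = 0.2810
Δ_put = exp(−qT)·(N(d₁) − 1) = 0.9960·(0.2810 − 1) = -0.7161

-0.7161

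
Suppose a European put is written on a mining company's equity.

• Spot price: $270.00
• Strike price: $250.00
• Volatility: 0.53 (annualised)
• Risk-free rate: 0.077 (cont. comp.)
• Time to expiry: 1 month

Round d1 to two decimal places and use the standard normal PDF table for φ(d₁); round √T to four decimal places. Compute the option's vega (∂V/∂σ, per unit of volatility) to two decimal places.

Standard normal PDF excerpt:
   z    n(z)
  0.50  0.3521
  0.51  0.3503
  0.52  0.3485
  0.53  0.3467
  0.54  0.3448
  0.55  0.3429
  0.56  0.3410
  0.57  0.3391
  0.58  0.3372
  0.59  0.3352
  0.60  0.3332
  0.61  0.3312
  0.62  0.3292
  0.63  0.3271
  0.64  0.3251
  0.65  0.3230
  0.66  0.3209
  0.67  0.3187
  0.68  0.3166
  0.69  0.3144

25.66

σ√T = 0.53·√0.08333 = 0.1530
ln(S/K) + (r + σ²/2)T = ln(270/250) + (0.077 + 0.53²/2)·0.08333 = 0.0770 + 0.0181 = 0.0951
d₁ = 0.0951 / 0.1530 = 0.6215 ≈ 0.62
√T = √0.08333 = 0.2887
φ(d₁) = φ(0.62) = 0.3292
vega = S·φ(d₁)·√T = 270·0.3292·0.2887 = 25.6608
(Call and put vega coincide under Black-Scholes.)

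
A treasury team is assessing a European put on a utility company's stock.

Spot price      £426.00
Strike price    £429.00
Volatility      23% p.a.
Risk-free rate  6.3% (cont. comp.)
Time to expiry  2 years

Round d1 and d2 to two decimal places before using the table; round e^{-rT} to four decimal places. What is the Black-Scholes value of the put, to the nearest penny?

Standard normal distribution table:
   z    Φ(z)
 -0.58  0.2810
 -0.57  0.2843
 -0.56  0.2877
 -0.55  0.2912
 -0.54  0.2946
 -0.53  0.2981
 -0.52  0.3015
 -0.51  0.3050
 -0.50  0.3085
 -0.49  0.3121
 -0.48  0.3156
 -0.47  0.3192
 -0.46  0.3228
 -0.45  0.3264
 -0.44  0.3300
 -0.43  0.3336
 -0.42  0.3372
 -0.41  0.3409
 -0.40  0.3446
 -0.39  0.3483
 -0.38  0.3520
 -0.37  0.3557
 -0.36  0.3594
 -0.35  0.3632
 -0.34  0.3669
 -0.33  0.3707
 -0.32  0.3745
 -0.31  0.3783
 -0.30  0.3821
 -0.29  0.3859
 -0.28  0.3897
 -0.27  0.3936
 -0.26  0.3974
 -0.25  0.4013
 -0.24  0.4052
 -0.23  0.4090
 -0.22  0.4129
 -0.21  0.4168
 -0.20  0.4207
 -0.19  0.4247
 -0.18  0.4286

£32.12

σ√T = 0.23·√2 = 0.3253
d₁ = [ln(426/429) + (0.063 + ½·0.23²)·2] / (σ√T) = (-0.0070 + 0.1789) / 0.3253 = 0.5284 ⇒ 0.53
d₂ = 0.5284 − 0.3253 = 0.2032 ⇒ 0.20
e^(−rT) = e^(−0.063·2) = 0.8816
P = 429·0.8816·N(-0.20) − 426·N(-0.53) = 429·0.8816·0.4207 − 426·0.2981 = 159.1114 − 126.9906 = 32.1208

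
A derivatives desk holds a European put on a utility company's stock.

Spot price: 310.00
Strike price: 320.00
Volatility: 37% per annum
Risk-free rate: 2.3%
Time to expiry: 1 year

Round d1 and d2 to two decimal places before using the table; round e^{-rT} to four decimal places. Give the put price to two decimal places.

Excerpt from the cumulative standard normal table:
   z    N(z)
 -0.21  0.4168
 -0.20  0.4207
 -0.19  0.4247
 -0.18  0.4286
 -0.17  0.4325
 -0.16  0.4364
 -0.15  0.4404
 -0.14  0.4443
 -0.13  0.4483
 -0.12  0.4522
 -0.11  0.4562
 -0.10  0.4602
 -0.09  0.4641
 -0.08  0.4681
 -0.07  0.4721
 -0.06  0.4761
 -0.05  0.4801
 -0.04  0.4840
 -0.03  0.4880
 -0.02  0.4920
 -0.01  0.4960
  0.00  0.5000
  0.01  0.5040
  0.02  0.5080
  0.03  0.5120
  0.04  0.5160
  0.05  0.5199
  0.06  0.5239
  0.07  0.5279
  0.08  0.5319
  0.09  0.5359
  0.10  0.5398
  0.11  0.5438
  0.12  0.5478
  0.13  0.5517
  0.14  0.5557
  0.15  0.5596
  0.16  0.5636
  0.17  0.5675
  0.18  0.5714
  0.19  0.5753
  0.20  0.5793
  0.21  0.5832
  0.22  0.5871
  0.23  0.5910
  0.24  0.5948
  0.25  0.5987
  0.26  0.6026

47.10

σ√T = 0.37 × 1.0000 = 0.3700
d₁ = [ln(310/320) + (0.023 + ½·0.37²)·1] / (σ√T) = (-0.0317 + 0.0915) / 0.3700 = 0.1614 → 0.16
d₂ = 0.1614 − 0.3700 = -0.2086 → -0.21
e^(−rT) = e^(−0.023·1) = 0.9773
N(−d₂) = N(0.21) = 0.5832;  N(−d₁) = N(-0.16) = 0.4364
P = 320·0.9773·0.5832 − 310·0.4364 = 182.3876 − 135.2840 = 47.1036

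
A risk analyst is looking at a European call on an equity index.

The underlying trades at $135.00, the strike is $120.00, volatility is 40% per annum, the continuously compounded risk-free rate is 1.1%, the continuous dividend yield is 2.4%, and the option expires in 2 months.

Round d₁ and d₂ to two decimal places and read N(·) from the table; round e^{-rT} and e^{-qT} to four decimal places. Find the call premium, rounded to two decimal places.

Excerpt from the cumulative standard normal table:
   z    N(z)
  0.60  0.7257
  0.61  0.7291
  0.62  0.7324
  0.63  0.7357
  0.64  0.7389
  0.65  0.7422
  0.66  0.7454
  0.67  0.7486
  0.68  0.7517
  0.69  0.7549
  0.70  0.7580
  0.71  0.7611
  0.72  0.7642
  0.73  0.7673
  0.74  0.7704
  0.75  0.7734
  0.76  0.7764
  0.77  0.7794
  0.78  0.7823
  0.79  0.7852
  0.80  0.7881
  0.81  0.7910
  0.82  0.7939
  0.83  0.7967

$17.45

σ√T = 0.4·√0.1667 = 0.1633
d₁ = [ln(135/120) + (0.011 − 0.024 + 0.4²/2)·0.1667] / 0.1633 = [0.1178 + 0.0112] / 0.1633 = 0.7897 ⇒ 0.79
d₂ = d₁ − σ√T = 0.7897 − 0.1633 = 0.6264 ⇒ 0.63
exp(−qT) = exp(−0.024·0.1667) = 0.9960;  exp(−rT) = exp(−0.011·0.1667) = 0.9982
N(d₁) = N(0.79) = 0.7852;  N(d₂) = N(0.63) = 0.7357
C = 135·0.9960·0.7852 − 120·0.9982·0.7357 = 105.5780 − 88.1251 = 17.4529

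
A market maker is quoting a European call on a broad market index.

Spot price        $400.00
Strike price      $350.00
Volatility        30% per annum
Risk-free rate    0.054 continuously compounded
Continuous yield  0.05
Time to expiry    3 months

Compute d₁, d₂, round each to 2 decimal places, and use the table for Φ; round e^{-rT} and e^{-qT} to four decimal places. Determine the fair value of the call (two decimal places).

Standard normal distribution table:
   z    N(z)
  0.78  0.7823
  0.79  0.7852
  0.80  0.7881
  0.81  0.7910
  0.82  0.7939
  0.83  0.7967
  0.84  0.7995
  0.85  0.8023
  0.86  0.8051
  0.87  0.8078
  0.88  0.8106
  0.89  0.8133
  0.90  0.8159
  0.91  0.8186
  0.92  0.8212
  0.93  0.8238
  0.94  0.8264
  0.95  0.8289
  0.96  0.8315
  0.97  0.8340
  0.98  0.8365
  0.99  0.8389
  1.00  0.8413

σ√T = 0.3 × 0.5000 = 0.1500
ln(S/K) + (r − q + σ²/2)T = ln(400/350) + (0.054 − 0.05 + 0.3²/2)·0.25 = 0.1335 + 0.0122 = 0.1458
d₁ = 0.1458 / 0.1500 = 0.9719 → 0.97
d₂ = d₁ − σ√T = 0.9719 − 0.1500 = 0.8219 → 0.82
exp(−qT) = exp(−0.05·0.25) = 0.9876;  exp(−rT) = exp(−0.054·0.25) = 0.9866
N(d₁) = N(0.97) = 0.8340;  N(d₂) = N(0.82) = 0.7939
C = 400·0.9876·0.8340 − 350·0.9866·0.7939 = 329.4634 − 274.1416 = 55.3218

$55.32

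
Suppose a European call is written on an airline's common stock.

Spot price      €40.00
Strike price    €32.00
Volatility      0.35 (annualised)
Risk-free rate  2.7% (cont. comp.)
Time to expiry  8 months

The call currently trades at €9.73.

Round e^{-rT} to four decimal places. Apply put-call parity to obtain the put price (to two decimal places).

€1.16

e^(−rT) = e^(−0.027·0.6667) = 0.9822
Put-call parity: C − P = S − K·e^(−rT) = 40 − 32·0.9822 = 40 − 31.4304 = 8.5696
P = C − (C − P) = 9.73 − (8.5696) = 1.1604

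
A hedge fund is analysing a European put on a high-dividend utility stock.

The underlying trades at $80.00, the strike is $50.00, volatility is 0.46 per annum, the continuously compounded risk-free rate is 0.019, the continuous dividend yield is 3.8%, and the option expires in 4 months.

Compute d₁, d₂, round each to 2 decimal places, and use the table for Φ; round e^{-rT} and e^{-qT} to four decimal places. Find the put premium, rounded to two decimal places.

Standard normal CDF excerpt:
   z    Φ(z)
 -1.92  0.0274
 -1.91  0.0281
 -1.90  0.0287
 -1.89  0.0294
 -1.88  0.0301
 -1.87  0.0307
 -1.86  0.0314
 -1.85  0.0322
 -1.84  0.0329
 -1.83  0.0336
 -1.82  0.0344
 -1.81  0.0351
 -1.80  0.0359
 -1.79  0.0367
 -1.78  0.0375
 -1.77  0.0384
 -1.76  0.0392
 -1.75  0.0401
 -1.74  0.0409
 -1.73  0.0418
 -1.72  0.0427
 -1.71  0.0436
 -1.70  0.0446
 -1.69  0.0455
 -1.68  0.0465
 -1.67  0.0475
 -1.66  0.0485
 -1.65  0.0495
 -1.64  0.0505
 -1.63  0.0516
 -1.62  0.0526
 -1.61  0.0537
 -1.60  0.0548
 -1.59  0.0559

σ√T = 0.46 × 0.5774 = 0.2656
d₁ = [ln(80/50) + (0.019 − 0.038 + ½·0.46²)·0.3333] / (σ√T) = (0.4700 + 0.0289) / 0.2656 = 1.8787 → 1.88
d₂ = 1.8787 − 0.2656 = 1.6131 → 1.61
exp(−qT) = exp(−0.038·0.3333) = 0.9874;  exp(−rT) = exp(−0.019·0.3333) = 0.9937
N(−d₂) = N(-1.61) = 0.0537;  N(−d₁) = N(-1.88) = 0.0301
P = 50·0.9937·0.0537 − 80·0.9874·0.0301 = 2.6681 − 2.3777 = 0.2904

$0.29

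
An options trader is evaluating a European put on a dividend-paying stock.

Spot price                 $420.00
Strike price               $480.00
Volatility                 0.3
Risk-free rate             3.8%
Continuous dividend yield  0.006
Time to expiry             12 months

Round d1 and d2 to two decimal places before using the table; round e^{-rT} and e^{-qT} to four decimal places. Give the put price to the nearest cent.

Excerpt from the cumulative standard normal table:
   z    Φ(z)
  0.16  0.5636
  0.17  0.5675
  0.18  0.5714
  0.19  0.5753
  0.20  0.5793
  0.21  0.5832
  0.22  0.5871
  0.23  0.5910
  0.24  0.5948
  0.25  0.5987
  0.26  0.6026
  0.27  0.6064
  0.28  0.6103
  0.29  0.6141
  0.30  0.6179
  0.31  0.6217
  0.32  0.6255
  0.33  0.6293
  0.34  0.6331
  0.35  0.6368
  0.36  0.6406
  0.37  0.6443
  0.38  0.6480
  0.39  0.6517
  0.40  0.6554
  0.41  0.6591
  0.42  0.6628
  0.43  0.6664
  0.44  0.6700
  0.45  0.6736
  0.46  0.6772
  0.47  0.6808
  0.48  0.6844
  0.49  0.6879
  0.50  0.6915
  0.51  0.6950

T = 1;  σ√T = 0.3000
d₁ = [ln(420/480) + (0.038 − 0.006 + 0.3²/2)·1] / 0.3000 = [-0.1335 + 0.0770] / 0.3000 = -0.1884 → -0.19
d₂ = d₁ − σ√T = -0.1884 − 0.3000 = -0.4884 → -0.49
exp(−qT) = exp(−0.006·1) = 0.9940;  exp(−rT) = exp(−0.038·1) = 0.9627
P = 480·0.9627·N(0.49) − 420·0.9940·N(0.19) = 480·0.9627·0.6879 − 420·0.9940·0.5753 = 317.8758 − 240.1762 = 77.6996

$77.70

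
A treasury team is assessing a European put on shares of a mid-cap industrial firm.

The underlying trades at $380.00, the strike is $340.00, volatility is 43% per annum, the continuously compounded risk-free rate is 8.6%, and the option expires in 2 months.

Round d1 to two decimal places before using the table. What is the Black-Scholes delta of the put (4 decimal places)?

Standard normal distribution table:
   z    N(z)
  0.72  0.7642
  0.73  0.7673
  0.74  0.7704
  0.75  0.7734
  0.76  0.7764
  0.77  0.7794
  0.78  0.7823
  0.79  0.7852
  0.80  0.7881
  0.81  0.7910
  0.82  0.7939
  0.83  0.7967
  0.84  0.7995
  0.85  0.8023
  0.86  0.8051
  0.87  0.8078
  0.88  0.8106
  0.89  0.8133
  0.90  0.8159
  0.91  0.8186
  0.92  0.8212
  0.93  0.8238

σ√T = 0.43·√0.1667 = 0.1755
ln(S/K) + (r + σ²/2)T = ln(380/340) + (0.086 + 0.43²/2)·0.1667 = 0.1112 + 0.0297 = 0.1410
d₁ = 0.1410 / 0.1755 = 0.8030 ≈ 0.80
N(d₁) = N(0.80) = 0.7881
Δ_put = N(d₁) − 1 = 0.7881 − 1 = -0.2119

-0.2119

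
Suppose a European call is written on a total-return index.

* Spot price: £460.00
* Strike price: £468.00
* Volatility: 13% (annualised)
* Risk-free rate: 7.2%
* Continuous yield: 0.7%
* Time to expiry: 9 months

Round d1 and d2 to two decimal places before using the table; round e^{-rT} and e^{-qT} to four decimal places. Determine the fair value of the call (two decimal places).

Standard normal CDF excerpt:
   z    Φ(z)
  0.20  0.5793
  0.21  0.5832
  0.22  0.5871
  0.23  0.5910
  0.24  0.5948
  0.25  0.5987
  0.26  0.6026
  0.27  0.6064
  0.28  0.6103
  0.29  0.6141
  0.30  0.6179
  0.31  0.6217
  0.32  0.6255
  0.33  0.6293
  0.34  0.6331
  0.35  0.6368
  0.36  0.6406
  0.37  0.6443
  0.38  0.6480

σ√T = 0.13 × 0.8660 = 0.1126
d₁ = [ln(460/468) + (0.072 − 0.007 + 0.13²/2)·0.75] / 0.1126 = [-0.0172 + 0.0551] / 0.1126 = 0.3362 → 0.34
d₂ = d₁ − σ√T = 0.3362 − 0.1126 = 0.2236 → 0.22
exp(−qT) = exp(−0.007·0.75) = 0.9948;  exp(−rT) = exp(−0.072·0.75) = 0.9474
N(d₁) = N(0.34) = 0.6331;  N(d₂) = N(0.22) = 0.5871
C = 460·0.9948·0.6331 − 468·0.9474·0.5871 = 289.7116 − 260.3103 = 29.4013

£29.40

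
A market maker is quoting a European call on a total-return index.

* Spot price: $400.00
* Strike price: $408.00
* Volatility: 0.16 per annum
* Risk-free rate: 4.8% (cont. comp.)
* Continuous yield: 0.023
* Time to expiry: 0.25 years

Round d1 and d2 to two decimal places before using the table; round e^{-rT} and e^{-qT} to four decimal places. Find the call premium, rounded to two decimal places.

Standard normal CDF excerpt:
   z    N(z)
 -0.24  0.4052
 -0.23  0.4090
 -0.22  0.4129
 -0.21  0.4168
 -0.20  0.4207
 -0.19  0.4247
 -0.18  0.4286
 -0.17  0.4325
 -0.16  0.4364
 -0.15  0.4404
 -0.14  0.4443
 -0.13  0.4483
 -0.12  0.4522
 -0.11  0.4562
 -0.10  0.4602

$10.27

T = 0.25;  σ√T = 0.0800
d₁ = [ln(400/408) + (0.048 − 0.023 + ½·0.16²)·0.25] / (σ√T) = (-0.0198 + 0.0095) / 0.0800 = -0.1294 ≈ -0.13
d₂ = -0.1294 − 0.0800 = -0.2094 ≈ -0.21
exp(−qT) = exp(−0.023·0.25) = 0.9943;  exp(−rT) = exp(−0.048·0.25) = 0.9881
C = 400·0.9943·N(-0.13) − 408·0.9881·N(-0.21) = 400·0.9943·0.4483 − 408·0.9881·0.4168 = 178.2979 − 168.0308 = 10.2671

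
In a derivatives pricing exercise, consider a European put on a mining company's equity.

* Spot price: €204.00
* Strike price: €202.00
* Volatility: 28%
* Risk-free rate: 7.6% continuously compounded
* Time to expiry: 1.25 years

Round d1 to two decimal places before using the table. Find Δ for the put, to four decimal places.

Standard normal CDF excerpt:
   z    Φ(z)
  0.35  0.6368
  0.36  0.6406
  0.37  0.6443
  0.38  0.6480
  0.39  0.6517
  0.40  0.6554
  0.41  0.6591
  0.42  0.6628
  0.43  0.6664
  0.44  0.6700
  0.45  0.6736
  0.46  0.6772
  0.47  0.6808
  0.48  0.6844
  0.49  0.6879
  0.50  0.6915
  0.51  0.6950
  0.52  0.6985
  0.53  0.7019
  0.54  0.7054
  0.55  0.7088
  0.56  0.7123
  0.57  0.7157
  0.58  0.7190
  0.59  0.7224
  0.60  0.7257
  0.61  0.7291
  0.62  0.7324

T = 1.25;  σ√T = 0.3130
d₁ = [ln(204/202) + (0.076 + 0.28²/2)·1.25] / 0.3130 = [0.0099 + 0.1440] / 0.3130 = 0.4915 ≈ 0.49
N(d₁) = N(0.49) = 0.6879
Δ_put = N(d₁) − 1 = 0.6879 − 1 = -0.3121

-0.3121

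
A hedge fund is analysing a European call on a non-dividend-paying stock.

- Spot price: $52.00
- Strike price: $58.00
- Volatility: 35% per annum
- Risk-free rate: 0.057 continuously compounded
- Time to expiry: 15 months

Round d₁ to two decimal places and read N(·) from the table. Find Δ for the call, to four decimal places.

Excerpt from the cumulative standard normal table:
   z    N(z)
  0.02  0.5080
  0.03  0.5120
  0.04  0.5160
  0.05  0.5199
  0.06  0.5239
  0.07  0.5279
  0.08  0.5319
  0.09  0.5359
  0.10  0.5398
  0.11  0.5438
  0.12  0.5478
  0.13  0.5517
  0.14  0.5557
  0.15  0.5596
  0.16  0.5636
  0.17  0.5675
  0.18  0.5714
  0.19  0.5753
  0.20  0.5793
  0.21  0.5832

σ√T = 0.35 × 1.1180 = 0.3913
d₁ = [ln(52/58) + (0.057 + 0.35²/2)·1.25] / 0.3913 = [-0.1092 + 0.1478] / 0.3913 = 0.0987 ⇒ 0.10
N(d₁) = N(0.10) = 0.5398
Δ_call = N(d₁) = 0.5398

0.5398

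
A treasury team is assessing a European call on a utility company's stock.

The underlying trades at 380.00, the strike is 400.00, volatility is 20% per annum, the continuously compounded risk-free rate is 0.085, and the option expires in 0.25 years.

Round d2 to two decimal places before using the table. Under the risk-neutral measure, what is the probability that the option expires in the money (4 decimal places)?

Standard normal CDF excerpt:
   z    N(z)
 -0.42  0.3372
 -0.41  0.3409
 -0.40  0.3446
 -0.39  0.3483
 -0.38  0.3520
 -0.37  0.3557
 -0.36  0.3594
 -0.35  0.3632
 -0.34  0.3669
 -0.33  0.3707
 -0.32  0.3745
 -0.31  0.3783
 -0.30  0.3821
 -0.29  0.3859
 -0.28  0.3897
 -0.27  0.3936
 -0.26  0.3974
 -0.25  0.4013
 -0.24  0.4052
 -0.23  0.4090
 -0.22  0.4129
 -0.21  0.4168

0.3632

σ√T = 0.2·√0.25 = 0.1000
d₁ = [ln(380/400) + (0.085 + ½·0.2²)·0.25] / (σ√T) = (-0.0513 + 0.0263) / 0.1000 = -0.2504 ⇒ -0.25
d₂ = -0.2504 − 0.1000 = -0.3504 ⇒ -0.35
Risk-neutral Pr[S_T > K] = N(d₂) = N(-0.35) = 0.3632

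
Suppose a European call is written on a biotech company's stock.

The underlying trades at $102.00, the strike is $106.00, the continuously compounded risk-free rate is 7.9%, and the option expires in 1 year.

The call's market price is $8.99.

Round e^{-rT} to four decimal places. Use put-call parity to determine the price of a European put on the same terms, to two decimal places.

e^(−rT) = e^(−0.079·1) = 0.9240
Put-call parity: C − P = S − K·e^(−rT) = 102 − 106·0.9240 = 102 − 97.9440 = 4.0560
P = C − (C − P) = 8.99 − (4.0560) = 4.9340

$4.93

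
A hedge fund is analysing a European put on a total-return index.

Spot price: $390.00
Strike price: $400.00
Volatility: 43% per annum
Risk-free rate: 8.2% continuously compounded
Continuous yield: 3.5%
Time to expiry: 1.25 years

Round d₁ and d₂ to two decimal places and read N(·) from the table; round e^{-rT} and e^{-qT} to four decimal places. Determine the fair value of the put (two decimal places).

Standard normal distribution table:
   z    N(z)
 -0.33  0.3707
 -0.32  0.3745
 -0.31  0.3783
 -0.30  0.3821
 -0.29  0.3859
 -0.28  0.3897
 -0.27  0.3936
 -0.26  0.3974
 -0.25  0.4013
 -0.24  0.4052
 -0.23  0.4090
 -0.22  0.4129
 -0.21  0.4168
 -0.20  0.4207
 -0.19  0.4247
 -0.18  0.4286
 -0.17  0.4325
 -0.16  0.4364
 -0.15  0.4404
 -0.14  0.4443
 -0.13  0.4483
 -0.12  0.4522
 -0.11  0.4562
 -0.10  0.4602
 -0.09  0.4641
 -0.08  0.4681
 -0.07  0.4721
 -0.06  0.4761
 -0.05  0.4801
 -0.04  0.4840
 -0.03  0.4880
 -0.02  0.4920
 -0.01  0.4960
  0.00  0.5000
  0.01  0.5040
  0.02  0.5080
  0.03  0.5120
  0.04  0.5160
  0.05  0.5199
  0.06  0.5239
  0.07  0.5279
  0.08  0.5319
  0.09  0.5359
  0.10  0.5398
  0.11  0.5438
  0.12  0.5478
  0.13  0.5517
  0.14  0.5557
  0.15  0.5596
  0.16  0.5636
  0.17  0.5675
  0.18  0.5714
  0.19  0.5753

σ√T = 0.43·√1.25 = 0.4808
ln(S/K) + (r − q + σ²/2)T = ln(390/400) + (0.082 − 0.035 + 0.43²/2)·1.25 = -0.0253 + 0.1743 = 0.1490
d₁ = 0.1490 / 0.4808 = 0.3099 which rounds to 0.31
d₂ = d₁ − σ√T = 0.3099 − 0.4808 = -0.1708 which rounds to -0.17
e^(−qT) = e^(−0.035·1.25) = 0.9572;  e^(−rT) = e^(−0.082·1.25) = 0.9026
P = 400·0.9026·N(0.17) − 390·0.9572·N(-0.31) = 400·0.9026·0.5675 − 390·0.9572·0.3783 = 204.8902 − 141.2224 = 63.6678

$63.67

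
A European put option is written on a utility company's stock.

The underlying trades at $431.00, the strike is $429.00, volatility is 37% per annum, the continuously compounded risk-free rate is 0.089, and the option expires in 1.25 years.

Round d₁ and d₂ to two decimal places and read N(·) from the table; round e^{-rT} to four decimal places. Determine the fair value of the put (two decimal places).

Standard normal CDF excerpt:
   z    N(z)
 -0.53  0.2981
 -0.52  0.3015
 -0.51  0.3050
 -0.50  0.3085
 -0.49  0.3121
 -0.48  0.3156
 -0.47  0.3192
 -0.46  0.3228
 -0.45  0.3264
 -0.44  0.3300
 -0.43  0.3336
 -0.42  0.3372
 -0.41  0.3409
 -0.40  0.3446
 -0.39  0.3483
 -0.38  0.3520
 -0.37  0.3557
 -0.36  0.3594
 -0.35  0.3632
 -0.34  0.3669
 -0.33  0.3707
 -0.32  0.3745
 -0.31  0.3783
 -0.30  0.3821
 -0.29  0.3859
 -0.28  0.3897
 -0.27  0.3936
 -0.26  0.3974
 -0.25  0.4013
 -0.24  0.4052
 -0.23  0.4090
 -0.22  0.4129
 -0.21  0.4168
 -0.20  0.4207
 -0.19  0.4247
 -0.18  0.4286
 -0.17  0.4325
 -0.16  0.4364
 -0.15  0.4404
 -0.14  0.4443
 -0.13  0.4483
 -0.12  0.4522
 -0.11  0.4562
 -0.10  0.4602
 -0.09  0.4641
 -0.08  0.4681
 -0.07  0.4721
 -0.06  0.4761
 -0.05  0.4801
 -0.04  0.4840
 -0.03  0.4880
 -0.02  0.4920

$46.69

σ√T = 0.37 × 1.1180 = 0.4137
d₁ = [ln(431/429) + (0.089 + 0.37²/2)·1.25] / 0.4137 = [0.0047 + 0.1968] / 0.4137 = 0.4870 ⇒ 0.49
d₂ = d₁ − σ√T = 0.4870 − 0.4137 = 0.0733 ⇒ 0.07
exp(−rT) = exp(−0.089·1.25) = 0.8947
N(−d₂) = N(-0.07) = 0.4721;  N(−d₁) = N(-0.49) = 0.3121
P = 429·0.8947·0.4721 − 431·0.3121 = 181.2044 − 134.5151 = 46.6893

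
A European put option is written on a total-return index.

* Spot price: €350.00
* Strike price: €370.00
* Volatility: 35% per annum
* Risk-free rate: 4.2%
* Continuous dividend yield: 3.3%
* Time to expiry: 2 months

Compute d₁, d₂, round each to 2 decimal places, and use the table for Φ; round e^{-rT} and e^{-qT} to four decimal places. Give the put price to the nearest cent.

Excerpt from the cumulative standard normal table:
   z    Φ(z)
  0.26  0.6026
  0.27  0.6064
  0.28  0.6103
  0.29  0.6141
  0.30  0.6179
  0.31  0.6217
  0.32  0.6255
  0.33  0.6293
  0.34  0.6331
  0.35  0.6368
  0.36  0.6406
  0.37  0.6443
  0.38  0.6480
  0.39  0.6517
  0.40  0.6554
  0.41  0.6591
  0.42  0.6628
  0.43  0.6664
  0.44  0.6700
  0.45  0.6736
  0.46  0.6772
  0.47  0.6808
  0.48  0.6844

σ√T = 0.35·√0.1667 = 0.1429
d₁ = [ln(350/370) + (0.042 − 0.033 + 0.35²/2)·0.1667] / 0.1429 = [-0.0556 + 0.0117] / 0.1429 = -0.3070 ⇒ -0.31
d₂ = d₁ − σ√T = -0.3070 − 0.1429 = -0.4499 ⇒ -0.45
e^(−qT) = e^(−0.033·0.1667) = 0.9945;  e^(−rT) = e^(−0.042·0.1667) = 0.9930
N(−d₂) = N(0.45) = 0.6736;  N(−d₁) = N(0.31) = 0.6217
P = 370·0.9930·0.6736 − 350·0.9945·0.6217 = 247.4874 − 216.3982 = 31.0891

€31.09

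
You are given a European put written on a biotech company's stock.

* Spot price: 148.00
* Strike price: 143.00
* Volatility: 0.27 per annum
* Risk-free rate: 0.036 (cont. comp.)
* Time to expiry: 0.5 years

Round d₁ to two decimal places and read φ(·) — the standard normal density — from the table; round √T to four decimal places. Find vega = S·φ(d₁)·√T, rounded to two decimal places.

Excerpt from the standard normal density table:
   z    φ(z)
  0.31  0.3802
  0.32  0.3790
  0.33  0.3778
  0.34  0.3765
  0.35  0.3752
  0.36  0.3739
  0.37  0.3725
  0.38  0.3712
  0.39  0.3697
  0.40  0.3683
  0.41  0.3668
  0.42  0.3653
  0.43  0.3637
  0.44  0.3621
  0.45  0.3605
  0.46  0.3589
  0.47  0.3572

T = 0.5;  σ√T = 0.1909
d₁ = [ln(148/143) + (0.036 + ½·0.27²)·0.5] / (σ√T) = (0.0344 + 0.0362) / 0.1909 = 0.3698 → 0.37
√T = √0.5 = 0.7071
φ(d₁) = φ(0.37) = 0.3725
vega = S·φ(d₁)·√T = 148·0.3725·0.7071 = 38.9824
(Vega is the same for a European call and put with the same parameters.)

38.98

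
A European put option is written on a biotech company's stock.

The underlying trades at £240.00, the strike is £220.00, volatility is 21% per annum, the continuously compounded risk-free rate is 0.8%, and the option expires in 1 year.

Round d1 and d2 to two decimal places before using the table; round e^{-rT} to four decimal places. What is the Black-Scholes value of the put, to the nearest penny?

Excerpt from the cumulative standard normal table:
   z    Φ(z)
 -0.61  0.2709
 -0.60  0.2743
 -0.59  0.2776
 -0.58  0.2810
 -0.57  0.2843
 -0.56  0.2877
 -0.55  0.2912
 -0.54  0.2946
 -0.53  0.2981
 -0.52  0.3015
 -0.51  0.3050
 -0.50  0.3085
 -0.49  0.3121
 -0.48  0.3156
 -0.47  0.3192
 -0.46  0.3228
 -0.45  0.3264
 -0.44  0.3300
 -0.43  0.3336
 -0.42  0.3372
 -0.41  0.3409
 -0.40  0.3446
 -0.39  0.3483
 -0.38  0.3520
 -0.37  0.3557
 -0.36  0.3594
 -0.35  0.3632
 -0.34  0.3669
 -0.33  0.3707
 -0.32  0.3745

£10.22

T = 1;  σ√T = 0.2100
d₁ = [ln(240/220) + (0.008 + 0.21²/2)·1] / 0.2100 = [0.0870 + 0.0300] / 0.2100 = 0.5574 ⇒ 0.56
d₂ = d₁ − σ√T = 0.5574 − 0.2100 = 0.3474 ⇒ 0.35
exp(−rT) = exp(−0.008·1) = 0.9920
P = 220·0.9920·N(-0.35) − 240·N(-0.56) = 220·0.9920·0.3632 − 240·0.2877 = 79.2648 − 69.0480 = 10.2168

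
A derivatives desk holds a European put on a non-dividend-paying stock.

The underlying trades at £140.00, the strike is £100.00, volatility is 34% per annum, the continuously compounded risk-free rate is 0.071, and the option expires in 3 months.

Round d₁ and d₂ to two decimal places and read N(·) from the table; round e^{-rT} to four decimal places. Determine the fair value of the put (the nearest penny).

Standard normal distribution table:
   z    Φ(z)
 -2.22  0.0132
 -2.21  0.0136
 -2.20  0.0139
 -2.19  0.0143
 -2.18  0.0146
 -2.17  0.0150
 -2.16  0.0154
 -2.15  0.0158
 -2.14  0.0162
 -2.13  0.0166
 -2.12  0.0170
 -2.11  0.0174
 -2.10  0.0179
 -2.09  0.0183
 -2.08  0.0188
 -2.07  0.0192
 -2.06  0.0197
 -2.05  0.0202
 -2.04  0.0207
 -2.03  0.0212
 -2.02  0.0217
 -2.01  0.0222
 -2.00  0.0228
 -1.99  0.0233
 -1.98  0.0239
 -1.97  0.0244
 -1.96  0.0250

σ√T = 0.34·√0.25 = 0.1700
d₁ = [ln(140/100) + (0.071 + ½·0.34²)·0.25] / (σ√T) = (0.3365 + 0.0322) / 0.1700 = 2.1687 ≈ 2.17
d₂ = 2.1687 − 0.1700 = 1.9987 ≈ 2.00
exp(−rT) = exp(−0.071·0.25) = 0.9824
N(−d₂) = N(-2.00) = 0.0228;  N(−d₁) = N(-2.17) = 0.0150
P = 100·0.9824·0.0228 − 140·0.0150 = 2.2399 − 2.1000 = 0.1399

£0.14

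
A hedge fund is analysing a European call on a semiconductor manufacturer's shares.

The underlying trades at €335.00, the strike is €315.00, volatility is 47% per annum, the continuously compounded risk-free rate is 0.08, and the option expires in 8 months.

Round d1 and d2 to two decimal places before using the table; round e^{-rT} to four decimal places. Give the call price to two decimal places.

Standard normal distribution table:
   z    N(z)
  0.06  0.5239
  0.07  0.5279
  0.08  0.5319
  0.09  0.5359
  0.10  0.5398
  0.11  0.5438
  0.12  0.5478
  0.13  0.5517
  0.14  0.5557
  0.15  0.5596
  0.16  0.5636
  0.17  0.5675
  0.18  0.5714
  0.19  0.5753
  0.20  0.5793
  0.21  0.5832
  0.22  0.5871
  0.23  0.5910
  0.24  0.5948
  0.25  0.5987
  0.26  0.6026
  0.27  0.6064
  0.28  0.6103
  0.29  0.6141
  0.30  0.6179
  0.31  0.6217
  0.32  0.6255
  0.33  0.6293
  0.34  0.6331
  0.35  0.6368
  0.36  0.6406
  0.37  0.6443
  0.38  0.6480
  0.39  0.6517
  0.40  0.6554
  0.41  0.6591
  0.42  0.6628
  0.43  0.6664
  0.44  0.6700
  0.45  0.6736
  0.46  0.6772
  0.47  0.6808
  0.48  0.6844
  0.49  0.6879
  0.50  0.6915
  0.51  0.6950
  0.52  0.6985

€68.04

σ√T = 0.47·√0.6667 = 0.3838
d₁ = [ln(335/315) + (0.08 + 0.47²/2)·0.6667] / 0.3838 = [0.0616 + 0.1270] / 0.3838 = 0.4913 → 0.49
d₂ = d₁ − σ√T = 0.4913 − 0.3838 = 0.1075 → 0.11
e^(−rT) = e^(−0.08·0.6667) = 0.9481
N(d₁) = N(0.49) = 0.6879;  N(d₂) = N(0.11) = 0.5438
C = 335·0.6879 − 315·0.9481·0.5438 = 230.4465 − 162.4067 = 68.0398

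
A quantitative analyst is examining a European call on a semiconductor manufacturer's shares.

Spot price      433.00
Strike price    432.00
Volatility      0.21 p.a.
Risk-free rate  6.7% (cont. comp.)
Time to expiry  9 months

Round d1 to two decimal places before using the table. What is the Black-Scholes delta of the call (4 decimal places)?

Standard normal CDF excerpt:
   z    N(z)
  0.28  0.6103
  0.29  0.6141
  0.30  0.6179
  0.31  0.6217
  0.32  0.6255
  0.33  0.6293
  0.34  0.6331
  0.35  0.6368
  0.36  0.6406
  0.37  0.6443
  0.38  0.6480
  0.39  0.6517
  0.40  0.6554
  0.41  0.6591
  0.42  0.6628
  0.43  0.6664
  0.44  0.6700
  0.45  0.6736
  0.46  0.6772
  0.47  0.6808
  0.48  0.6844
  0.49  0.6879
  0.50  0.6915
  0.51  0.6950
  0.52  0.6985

T = 0.75;  σ√T = 0.1819
d₁ = [ln(433/432) + (0.067 + 0.21²/2)·0.75] / 0.1819 = [0.0023 + 0.0668] / 0.1819 = 0.3799 which rounds to 0.38
N(d₁) = N(0.38) = 0.6480
Δ_call = N(d₁) = 0.6480

0.6480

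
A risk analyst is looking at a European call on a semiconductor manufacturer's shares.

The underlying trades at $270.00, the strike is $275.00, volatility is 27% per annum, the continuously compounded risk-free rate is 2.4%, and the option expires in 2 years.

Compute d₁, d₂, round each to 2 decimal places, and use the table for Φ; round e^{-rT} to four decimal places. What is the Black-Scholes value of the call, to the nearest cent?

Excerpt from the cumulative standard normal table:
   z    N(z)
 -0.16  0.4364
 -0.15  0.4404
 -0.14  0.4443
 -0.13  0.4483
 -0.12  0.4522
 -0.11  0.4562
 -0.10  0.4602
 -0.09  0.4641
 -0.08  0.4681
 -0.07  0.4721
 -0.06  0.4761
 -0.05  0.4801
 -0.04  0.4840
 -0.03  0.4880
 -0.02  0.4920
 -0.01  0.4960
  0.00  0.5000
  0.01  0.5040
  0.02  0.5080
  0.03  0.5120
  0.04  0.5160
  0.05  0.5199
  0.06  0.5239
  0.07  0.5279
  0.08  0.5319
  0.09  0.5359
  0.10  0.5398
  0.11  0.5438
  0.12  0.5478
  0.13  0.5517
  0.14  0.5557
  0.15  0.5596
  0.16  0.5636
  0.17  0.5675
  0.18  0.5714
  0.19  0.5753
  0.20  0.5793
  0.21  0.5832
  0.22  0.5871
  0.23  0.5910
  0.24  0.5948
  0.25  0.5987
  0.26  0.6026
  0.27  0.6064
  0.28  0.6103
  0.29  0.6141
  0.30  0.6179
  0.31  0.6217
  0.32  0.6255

σ√T = 0.27 × 1.4142 = 0.3818
d₁ = [ln(270/275) + (0.024 + ½·0.27²)·2] / (σ√T) = (-0.0183 + 0.1209) / 0.3818 = 0.2686 ≈ 0.27
d₂ = 0.2686 − 0.3818 = -0.1133 ≈ -0.11
exp(−rT) = exp(−0.024·2) = 0.9531
N(d₁) = N(0.27) = 0.6064;  N(d₂) = N(-0.11) = 0.4562
C = 270·0.6064 − 275·0.9531·0.4562 = 163.7280 − 119.5712 = 44.1568

$44.16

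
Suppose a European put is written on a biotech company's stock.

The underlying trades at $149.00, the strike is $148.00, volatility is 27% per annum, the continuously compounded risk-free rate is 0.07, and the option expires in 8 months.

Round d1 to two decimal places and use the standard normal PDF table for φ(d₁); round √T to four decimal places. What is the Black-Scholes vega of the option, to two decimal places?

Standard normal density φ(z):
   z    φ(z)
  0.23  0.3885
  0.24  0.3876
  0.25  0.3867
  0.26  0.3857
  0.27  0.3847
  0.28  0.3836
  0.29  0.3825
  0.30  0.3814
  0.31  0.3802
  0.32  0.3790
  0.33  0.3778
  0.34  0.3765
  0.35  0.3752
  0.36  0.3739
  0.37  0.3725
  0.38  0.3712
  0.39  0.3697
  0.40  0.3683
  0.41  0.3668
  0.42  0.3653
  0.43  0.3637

T = 0.6667;  σ√T = 0.2205
d₁ = [ln(149/148) + (0.07 + 0.27²/2)·0.6667] / 0.2205 = [0.0067 + 0.0710] / 0.2205 = 0.3525 → 0.35
√T = √0.6667 = 0.8165
φ(d₁) = φ(0.35) = 0.3752
vega = S·φ(d₁)·√T = 149·0.3752·0.8165 = 45.6463

45.65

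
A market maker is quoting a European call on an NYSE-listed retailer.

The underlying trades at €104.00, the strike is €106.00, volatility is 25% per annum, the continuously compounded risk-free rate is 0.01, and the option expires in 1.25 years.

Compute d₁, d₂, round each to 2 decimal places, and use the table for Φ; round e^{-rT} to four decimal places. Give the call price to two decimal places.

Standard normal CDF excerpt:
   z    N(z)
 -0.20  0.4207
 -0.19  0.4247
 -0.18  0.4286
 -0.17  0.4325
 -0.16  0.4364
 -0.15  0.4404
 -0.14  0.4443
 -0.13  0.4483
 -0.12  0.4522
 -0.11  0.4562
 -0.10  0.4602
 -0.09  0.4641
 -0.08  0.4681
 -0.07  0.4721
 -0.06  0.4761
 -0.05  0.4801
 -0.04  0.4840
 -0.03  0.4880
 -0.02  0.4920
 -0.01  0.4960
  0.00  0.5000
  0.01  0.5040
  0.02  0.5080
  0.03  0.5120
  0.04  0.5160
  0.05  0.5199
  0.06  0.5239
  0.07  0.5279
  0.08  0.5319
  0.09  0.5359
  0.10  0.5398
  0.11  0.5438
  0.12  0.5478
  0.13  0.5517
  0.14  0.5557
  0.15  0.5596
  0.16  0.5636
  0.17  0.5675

T = 1.25;  σ√T = 0.2795
d₁ = [ln(104/106) + (0.01 + ½·0.25²)·1.25] / (σ√T) = (-0.0190 + 0.0516) / 0.2795 = 0.1163 → 0.12
d₂ = 0.1163 − 0.2795 = -0.1632 → -0.16
e^(−rT) = e^(−0.01·1.25) = 0.9876
N(d₁) = N(0.12) = 0.5478;  N(d₂) = N(-0.16) = 0.4364
C = 104·0.5478 − 106·0.9876·0.4364 = 56.9712 − 45.6848 = 11.2864

€11.29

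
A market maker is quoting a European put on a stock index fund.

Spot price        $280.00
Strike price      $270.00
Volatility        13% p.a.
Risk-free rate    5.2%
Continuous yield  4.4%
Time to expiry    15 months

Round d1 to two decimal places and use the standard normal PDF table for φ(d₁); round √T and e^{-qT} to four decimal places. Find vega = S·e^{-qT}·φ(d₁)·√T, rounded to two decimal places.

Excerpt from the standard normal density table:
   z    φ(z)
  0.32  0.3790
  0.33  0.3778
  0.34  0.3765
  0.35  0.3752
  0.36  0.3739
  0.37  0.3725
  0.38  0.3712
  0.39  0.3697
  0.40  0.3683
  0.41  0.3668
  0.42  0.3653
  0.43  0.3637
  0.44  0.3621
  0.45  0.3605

σ√T = 0.13 × 1.1180 = 0.1453
d₁ = [ln(280/270) + (0.052 − 0.044 + 0.13²/2)·1.25] / 0.1453 = [0.0364 + 0.0206] / 0.1453 = 0.3917 ⇒ 0.39
√T = √1.25 = 1.1180
φ(d₁) = φ(0.39) = 0.3697
e^(−qT) = e^(−0.044·1.25) = 0.9465
vega = S·e^(−qT)·φ(d₁)·√T = 280·0.9465·0.3697·1.1180 = 109.5393

109.54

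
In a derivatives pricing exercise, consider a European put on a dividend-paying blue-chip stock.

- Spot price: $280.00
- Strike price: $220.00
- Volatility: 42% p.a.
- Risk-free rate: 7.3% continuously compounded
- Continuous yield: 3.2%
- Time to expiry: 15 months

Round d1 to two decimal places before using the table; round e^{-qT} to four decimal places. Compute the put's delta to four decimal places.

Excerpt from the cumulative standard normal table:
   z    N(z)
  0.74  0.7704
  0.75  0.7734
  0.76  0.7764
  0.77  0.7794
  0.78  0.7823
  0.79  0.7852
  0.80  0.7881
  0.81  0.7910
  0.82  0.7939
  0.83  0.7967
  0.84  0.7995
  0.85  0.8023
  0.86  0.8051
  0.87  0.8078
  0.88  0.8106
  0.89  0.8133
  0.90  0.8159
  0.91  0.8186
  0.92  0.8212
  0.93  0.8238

-0.1873

σ√T = 0.42 × 1.1180 = 0.4696
d₁ = [ln(280/220) + (0.073 − 0.032 + ½·0.42²)·1.25] / (σ√T) = (0.2412 + 0.1615) / 0.4696 = 0.8575 ⇒ 0.86
N(d₁) = N(0.86) = 0.8051
Δ_put = exp(−qT)·(N(d₁) − 1) = 0.9608·(0.8051 − 1) = -0.1873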